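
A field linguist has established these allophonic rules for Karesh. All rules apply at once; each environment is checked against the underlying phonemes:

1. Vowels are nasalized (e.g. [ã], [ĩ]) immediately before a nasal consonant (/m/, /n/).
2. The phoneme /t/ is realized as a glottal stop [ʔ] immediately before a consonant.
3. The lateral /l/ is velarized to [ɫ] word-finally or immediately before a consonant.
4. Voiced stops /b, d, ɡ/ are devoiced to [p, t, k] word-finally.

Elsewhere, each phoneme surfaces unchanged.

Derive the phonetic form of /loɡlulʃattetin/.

[loɡluɫʃaʔtetĩn]

/l/ — word-initial; rule 3 does not apply here → [l].
/o/ — between /l/ and /ɡ/; rule 1 does not apply here → [o].
/ɡ/ (between /o/ and /l/) is in the target of rule 4 but the environment (word-finally) is not met → [ɡ].
/l/ (between /ɡ/ and /u/) fails the environment for rule 3, so it stays [l].
/u/ (between /l/ and /l/) is in the target of rule 1 but the environment (before a nasal consonant) is not met → [u].
Rule 3 applies to /l/ (between /u/ and /ʃ/: word-finally or immediately before a consonant) → [ɫ].
/a/ (between /ʃ/ and /t/) is in the target of rule 1 but the environment (before a nasal consonant) is not met → [a].
/t/ meets the environment for rule 2 (immediately before a consonant) → [ʔ].
/t/ — between /t/ and /e/; rule 2 does not apply here → [t].
/e/ (between /t/ and /t/) fails the environment for rule 1, so it stays [e].
/t/ (between /e/ and /i/) fails the environment for rule 2, so it stays [t].
/i/ (between /t/ and /n/): before a nasal consonant, so rule 1 applies → [ĩ].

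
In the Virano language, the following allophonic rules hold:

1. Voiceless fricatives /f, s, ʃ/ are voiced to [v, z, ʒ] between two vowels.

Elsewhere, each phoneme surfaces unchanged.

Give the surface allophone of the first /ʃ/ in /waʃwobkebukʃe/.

[ʃ]

/ʃ/ (between /a/ and /w/): rule 1 targets it, but not between two vowels → unchanged [ʃ].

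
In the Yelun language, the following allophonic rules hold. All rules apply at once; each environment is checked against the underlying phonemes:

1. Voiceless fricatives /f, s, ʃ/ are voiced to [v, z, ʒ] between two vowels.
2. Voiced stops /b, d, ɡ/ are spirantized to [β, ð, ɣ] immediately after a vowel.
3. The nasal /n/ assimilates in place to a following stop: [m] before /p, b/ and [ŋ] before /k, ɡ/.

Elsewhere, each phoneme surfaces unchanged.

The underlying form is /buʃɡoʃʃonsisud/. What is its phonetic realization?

[buʃɡoʃʃonsizuð]

/b/ — word-initial; rule 2 does not apply here → [b].
/ʃ/ (between /u/ and /ɡ/): rule 1 targets it, but not between two vowels → unchanged [ʃ].
/ɡ/ (between /ʃ/ and /o/) fails the environment for rule 2, so it stays [ɡ].
/ʃ/ — between /o/ and /ʃ/; rule 1 does not apply here → [ʃ].
/ʃ/ (between /ʃ/ and /o/) is in the target of rule 1 but the environment (between two vowels) is not met → [ʃ].
/n/ — between /o/ and /s/; rule 3 does not apply here → [n].
/s/ (between /n/ and /i/): rule 1 targets it, but not between two vowels → unchanged [s].
Rule 1 applies to /s/ (between /i/ and /u/: between two vowels) → [z].
Rule 2 applies to /d/ (word-final: immediately after a vowel) → [ð].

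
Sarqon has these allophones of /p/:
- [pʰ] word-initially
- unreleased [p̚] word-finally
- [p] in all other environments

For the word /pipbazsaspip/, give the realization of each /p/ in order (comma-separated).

[pʰ], [p], [p], [p̚]

Occurrence 1 (position 1): word-initially → [pʰ].
Occurrence 2 (position 3): no conditioning environment matches → elsewhere allophone [p].
Occurrence 3 (position 10): no conditioning environment matches → elsewhere allophone [p].
Occurrence 4 (position 12): word-finally → [p̚].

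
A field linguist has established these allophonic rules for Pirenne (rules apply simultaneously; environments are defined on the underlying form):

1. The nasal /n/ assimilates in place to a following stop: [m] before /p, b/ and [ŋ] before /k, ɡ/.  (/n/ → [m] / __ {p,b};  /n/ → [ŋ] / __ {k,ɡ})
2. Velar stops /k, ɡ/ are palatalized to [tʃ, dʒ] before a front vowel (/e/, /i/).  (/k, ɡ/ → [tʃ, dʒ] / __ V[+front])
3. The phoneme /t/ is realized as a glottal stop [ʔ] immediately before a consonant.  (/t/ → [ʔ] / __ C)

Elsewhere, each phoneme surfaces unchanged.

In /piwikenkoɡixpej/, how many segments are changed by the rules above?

Segments that undergo a rule: /k/ → [tʃ] (rule 2); /n/ → [ŋ] (rule 1); /ɡ/ → [dʒ] (rule 2).
All other segments surface unchanged.

3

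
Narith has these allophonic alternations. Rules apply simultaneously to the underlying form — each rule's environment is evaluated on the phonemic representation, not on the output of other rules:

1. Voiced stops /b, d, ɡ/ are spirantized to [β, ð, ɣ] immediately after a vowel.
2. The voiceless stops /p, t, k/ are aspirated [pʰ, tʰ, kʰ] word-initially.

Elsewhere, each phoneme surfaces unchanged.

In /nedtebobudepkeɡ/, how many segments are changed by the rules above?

5

Segments that undergo a rule: /d/ → [ð] (rule 1); /b/ → [β] (rule 1); /b/ → [β] (rule 1); /d/ → [ð] (rule 1); /ɡ/ → [ɣ] (rule 1).
All other segments surface unchanged.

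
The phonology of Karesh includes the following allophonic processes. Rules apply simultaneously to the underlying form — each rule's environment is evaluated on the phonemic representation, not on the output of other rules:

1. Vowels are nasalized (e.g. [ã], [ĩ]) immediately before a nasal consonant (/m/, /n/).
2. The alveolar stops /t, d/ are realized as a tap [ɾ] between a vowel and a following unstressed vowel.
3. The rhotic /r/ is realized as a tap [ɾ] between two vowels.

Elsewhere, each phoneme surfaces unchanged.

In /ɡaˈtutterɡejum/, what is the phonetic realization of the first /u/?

/u/ (between /t/ and /t/) is in the target of rule 1 but the environment (before a nasal consonant) is not met → [u].

[u]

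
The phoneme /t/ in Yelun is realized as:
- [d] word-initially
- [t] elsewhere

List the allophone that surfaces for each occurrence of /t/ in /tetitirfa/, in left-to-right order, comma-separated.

[d], [t], [t]

Occurrence 1 (position 1): word-initially → [d].
Occurrence 2 (position 3): no conditioning environment matches → elsewhere allophone [t].
Occurrence 3 (position 5): no conditioning environment matches → elsewhere allophone [t].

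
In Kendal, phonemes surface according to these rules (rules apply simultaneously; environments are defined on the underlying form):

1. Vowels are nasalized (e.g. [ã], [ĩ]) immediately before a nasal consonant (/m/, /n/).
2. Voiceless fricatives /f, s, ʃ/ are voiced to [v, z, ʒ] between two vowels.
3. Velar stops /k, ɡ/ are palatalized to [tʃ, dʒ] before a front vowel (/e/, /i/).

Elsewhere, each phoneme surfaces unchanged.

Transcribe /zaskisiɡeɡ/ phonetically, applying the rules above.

[zastʃizidʒeɡ]

/a/ (between /z/ and /s/) fails the environment for rule 1, so it stays [a].
/s/ — between /a/ and /k/; rule 2 does not apply here → [s].
/k/ meets the environment for rule 3 (before a front vowel) → [tʃ].
/i/ (between /k/ and /s/) fails the environment for rule 1, so it stays [i].
/s/ (between /i/ and /i/) occurs between two vowels → [z] by rule 2.
/i/ (between /s/ and /ɡ/) fails the environment for rule 1, so it stays [i].
Rule 3 applies to /ɡ/ (between /i/ and /e/: before a front vowel) → [dʒ].
/e/ (between /ɡ/ and /ɡ/): rule 1 targets it, but not before a nasal consonant → unchanged [e].
/ɡ/ (word-final) fails the environment for rule 3, so it stays [ɡ].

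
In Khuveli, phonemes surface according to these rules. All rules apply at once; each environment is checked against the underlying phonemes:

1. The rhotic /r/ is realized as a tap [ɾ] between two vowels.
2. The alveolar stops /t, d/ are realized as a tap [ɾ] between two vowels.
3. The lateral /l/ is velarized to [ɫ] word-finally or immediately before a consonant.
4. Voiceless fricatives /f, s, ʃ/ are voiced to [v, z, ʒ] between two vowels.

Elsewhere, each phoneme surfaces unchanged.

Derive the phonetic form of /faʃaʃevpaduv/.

/f/ (word-initial) fails the environment for rule 4, so it stays [f].
Rule 4 applies to /ʃ/ (between /a/ and /a/: between two vowels) → [ʒ].
/ʃ/ meets the environment for rule 4 (between two vowels) → [ʒ].
/d/ (between /a/ and /u/) occurs between two vowels → [ɾ] by rule 2.

[faʒaʒevpaɾuv]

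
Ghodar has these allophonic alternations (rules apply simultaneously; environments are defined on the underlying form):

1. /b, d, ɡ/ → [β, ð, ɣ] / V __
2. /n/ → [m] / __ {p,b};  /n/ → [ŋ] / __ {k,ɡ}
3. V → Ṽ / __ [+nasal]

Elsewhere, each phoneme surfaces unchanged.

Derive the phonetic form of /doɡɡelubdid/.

[doɣɡeluβdið]

/d/ — word-initial; rule 1 does not apply here → [d].
/o/ (between /d/ and /ɡ/): rule 3 targets it, but not before a nasal consonant → unchanged [o].
/ɡ/ — between /o/ and /ɡ/, immediately after a vowel — surfaces as [ɣ] (rule 1).
/ɡ/ — between /ɡ/ and /e/; rule 1 does not apply here → [ɡ].
/e/ — between /ɡ/ and /l/; rule 3 does not apply here → [e].
/l/ (between /e/ and /u/) is unaffected → [l].
/u/ (between /l/ and /b/) is in the target of rule 3 but the environment (before a nasal consonant) is not met → [u].
/b/ meets the environment for rule 1 (immediately after a vowel) → [β].
/d/ (between /b/ and /i/) fails the environment for rule 1, so it stays [d].
/i/ (between /d/ and /d/): rule 3 targets it, but not before a nasal consonant → unchanged [i].
Rule 1 applies to /d/ (word-final: immediately after a vowel) → [ð].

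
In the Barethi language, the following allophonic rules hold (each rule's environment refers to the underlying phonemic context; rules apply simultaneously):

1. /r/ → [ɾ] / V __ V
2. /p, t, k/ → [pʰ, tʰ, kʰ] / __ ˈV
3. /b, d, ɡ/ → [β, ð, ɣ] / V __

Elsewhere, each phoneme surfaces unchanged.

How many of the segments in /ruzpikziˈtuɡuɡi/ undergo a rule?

Segments that undergo a rule: /t/ → [tʰ] (rule 2); /ɡ/ → [ɣ] (rule 3); /ɡ/ → [ɣ] (rule 3).
All other segments surface unchanged.

3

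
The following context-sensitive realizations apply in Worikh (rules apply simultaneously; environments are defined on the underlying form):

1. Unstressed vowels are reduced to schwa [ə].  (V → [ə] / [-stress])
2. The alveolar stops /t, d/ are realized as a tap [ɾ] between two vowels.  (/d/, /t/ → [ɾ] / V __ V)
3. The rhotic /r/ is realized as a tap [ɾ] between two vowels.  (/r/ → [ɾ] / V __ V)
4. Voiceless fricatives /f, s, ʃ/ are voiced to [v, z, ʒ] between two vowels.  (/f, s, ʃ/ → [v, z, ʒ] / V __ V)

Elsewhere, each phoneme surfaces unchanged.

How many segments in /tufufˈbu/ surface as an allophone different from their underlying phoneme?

3

Segments that undergo a rule: /u/ → [ə] (rule 1); /f/ → [v] (rule 4); /u/ → [ə] (rule 1).
All other segments surface unchanged.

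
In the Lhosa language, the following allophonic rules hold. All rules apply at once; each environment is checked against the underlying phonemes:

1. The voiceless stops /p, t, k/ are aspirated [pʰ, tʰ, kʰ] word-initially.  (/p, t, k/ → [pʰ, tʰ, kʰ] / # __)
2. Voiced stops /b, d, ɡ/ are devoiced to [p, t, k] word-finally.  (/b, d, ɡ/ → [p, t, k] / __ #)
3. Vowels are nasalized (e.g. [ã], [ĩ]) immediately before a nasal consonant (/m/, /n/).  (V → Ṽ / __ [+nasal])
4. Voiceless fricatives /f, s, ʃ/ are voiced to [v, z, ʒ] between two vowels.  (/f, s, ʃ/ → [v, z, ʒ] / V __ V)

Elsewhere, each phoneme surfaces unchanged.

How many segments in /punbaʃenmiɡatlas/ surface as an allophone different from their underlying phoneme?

4

Segments that undergo a rule: /p/ → [pʰ] (rule 1); /u/ → [ũ] (rule 3); /ʃ/ → [ʒ] (rule 4); /e/ → [ẽ] (rule 3).
All other segments surface unchanged.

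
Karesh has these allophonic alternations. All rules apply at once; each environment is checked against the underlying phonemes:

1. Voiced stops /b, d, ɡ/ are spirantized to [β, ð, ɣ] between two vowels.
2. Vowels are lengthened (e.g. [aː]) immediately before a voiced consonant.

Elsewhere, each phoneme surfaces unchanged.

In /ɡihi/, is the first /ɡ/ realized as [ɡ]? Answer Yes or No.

/ɡ/ (word-initial) fails the environment for rule 1, so it stays [ɡ].
The actual realization is [ɡ], which matches [ɡ].

Yes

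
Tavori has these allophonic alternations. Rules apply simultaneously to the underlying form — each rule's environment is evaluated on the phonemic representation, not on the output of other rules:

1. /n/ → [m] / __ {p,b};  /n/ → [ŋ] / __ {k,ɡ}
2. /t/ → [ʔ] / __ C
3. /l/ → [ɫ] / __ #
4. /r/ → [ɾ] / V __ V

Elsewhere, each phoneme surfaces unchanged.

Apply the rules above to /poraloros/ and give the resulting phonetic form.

/p/ (word-initial): no rule targets it → [p].
/o/ stays [o].
/r/ — between /o/ and /a/, between two vowels — surfaces as [ɾ] (rule 4).
/a/ (between /r/ and /l/): no rule targets it → [a].
/l/ (between /a/ and /o/) fails the environment for rule 3, so it stays [l].
/o/ stays [o].
/r/ meets the environment for rule 4 (between two vowels) → [ɾ].
/o/ (between /r/ and /s/) is unaffected → [o].
/s/ (word-final) is unaffected → [s].

[poɾaloɾos]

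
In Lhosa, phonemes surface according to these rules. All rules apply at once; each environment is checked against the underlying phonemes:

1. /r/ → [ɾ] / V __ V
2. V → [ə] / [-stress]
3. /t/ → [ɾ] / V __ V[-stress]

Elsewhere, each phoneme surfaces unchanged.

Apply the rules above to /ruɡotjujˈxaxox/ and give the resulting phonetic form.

/r/ (word-initial) is in the target of rule 1 but the environment (between two vowels) is not met → [r].
/u/ (between /r/ and /ɡ/) occurs in an unstressed syllable → [ə] by rule 2.
/ɡ/ (between /u/ and /o/): no rule targets it → [ɡ].
/o/ (between /ɡ/ and /t/) occurs in an unstressed syllable → [ə] by rule 2.
/t/ (between /o/ and /j/) fails the environment for rule 3, so it stays [t].
/j/ stays [j].
/u/ — between /j/ and /j/, in an unstressed syllable — surfaces as [ə] (rule 2).
/j/ stays [j].
/x/ (between /j/ and /a/) is unaffected → [x].
/a/ (between /x/ and /x/) fails the environment for rule 2, so it stays [a].
/x/ — not in any rule's target class → [x].
/o/ (between /x/ and /x/) occurs in an unstressed syllable → [ə] by rule 2.
/x/ stays [x].

[rəɡətjəjˈxaxəx]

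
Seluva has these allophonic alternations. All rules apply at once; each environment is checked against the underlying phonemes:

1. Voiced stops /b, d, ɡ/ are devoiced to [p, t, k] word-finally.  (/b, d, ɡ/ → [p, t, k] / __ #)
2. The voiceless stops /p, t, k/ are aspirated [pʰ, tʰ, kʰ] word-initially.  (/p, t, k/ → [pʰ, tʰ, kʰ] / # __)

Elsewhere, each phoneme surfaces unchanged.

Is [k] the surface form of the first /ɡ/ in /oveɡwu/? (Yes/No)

No

/ɡ/ — between /e/ and /w/; rule 1 does not apply here → [ɡ].
The actual realization is [ɡ], not [k].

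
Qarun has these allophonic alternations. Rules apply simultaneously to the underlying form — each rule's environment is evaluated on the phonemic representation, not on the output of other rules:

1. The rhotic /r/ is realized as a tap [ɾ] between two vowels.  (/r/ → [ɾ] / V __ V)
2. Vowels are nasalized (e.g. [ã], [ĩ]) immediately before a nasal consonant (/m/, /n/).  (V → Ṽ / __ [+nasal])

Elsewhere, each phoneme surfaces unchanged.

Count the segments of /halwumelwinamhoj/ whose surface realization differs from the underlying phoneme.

Segments that undergo a rule: /u/ → [ũ] (rule 2); /i/ → [ĩ] (rule 2); /a/ → [ã] (rule 2).
All other segments surface unchanged.

3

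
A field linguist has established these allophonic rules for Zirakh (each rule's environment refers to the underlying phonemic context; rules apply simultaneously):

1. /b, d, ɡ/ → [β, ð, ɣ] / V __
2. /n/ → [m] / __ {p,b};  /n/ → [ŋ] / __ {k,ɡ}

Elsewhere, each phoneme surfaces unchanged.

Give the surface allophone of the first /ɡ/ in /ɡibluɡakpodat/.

/ɡ/ — word-initial; rule 1 does not apply here → [ɡ].

[ɡ]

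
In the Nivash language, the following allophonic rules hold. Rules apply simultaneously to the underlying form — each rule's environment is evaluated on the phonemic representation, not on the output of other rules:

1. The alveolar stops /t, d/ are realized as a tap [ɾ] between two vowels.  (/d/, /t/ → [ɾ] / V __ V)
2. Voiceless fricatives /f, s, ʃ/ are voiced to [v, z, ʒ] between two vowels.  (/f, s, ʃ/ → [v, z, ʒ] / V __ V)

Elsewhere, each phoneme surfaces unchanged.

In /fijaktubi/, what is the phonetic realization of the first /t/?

/t/ (between /k/ and /u/): rule 1 targets it, but not between two vowels → unchanged [t].

[t]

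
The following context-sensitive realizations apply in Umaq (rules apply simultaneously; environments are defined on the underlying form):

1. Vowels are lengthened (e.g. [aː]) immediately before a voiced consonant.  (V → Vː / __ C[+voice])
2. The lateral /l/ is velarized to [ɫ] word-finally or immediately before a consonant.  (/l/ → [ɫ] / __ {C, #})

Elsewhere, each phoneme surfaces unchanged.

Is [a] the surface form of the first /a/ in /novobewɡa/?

Yes

/a/ (word-final) fails the environment for rule 1, so it stays [a].
The actual realization is [a], which matches [a].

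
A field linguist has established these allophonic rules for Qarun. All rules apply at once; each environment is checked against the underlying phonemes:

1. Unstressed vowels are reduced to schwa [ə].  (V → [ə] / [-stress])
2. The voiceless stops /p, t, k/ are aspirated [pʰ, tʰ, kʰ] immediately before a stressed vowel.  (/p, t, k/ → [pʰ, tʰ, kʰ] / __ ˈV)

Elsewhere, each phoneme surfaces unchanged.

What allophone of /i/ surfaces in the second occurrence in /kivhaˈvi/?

[i]

/i/ — word-final; rule 1 does not apply here → [i].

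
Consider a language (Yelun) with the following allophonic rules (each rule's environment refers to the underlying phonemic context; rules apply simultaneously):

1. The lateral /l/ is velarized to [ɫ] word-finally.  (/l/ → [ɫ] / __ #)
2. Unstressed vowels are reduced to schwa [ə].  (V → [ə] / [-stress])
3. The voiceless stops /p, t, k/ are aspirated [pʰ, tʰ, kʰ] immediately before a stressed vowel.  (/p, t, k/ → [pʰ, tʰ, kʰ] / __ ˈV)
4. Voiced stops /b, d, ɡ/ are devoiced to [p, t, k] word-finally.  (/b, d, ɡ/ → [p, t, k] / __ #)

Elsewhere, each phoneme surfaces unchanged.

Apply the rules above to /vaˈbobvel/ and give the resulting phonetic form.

[vəˈbobvəɫ]

/a/ meets the environment for rule 2 (in an unstressed syllable) → [ə].
/b/ — between /a/ and /o/; rule 4 does not apply here → [b].
/o/ — between /b/ and /b/; rule 2 does not apply here → [o].
/b/ — between /o/ and /v/; rule 4 does not apply here → [b].
/e/ meets the environment for rule 2 (in an unstressed syllable) → [ə].
/l/ (word-final): word-finally, so rule 1 applies → [ɫ].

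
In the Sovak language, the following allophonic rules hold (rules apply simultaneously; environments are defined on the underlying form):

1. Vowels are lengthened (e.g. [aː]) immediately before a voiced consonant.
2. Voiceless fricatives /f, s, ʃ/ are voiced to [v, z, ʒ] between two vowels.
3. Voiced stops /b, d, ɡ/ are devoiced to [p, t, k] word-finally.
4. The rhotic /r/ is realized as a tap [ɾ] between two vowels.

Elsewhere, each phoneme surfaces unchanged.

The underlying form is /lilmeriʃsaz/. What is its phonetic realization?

/l/ (word-initial) is unaffected → [l].
/i/ (between /l/ and /l/): before a voiced consonant, so rule 1 applies → [iː].
/l/ stays [l].
/m/ (between /l/ and /e/): no rule targets it → [m].
/e/ — between /m/ and /r/, before a voiced consonant — surfaces as [eː] (rule 1).
/r/ — between /e/ and /i/, between two vowels — surfaces as [ɾ] (rule 4).
/i/ — between /r/ and /ʃ/; rule 1 does not apply here → [i].
/ʃ/ (between /i/ and /s/) fails the environment for rule 2, so it stays [ʃ].
/s/ (between /ʃ/ and /a/): rule 2 targets it, but not between two vowels → unchanged [s].
/a/ (between /s/ and /z/): before a voiced consonant, so rule 1 applies → [aː].
/z/ (word-final) is unaffected → [z].

[liːlmeːɾiʃsaːz]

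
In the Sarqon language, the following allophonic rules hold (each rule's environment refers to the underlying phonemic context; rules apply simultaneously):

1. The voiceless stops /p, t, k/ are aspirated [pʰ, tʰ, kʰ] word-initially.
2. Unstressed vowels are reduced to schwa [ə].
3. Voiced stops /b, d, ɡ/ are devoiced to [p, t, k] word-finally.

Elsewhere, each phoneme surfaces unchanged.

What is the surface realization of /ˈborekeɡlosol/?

/b/ (word-initial) is in the target of rule 3 but the environment (word-finally) is not met → [b].
/o/ — between /b/ and /r/; rule 2 does not apply here → [o].
/r/ (between /o/ and /e/): no rule targets it → [r].
/e/ meets the environment for rule 2 (in an unstressed syllable) → [ə].
/k/ (between /e/ and /e/) is in the target of rule 1 but the environment (word-initially) is not met → [k].
/e/ (between /k/ and /ɡ/) occurs in an unstressed syllable → [ə] by rule 2.
/ɡ/ (between /e/ and /l/) fails the environment for rule 3, so it stays [ɡ].
/l/ (between /ɡ/ and /o/): no rule targets it → [l].
Rule 2 applies to /o/ (between /l/ and /s/: in an unstressed syllable) → [ə].
/s/ (between /o/ and /o/) is unaffected → [s].
/o/ meets the environment for rule 2 (in an unstressed syllable) → [ə].
/l/ (word-final) is unaffected → [l].

[ˈborəkəɡləsəl]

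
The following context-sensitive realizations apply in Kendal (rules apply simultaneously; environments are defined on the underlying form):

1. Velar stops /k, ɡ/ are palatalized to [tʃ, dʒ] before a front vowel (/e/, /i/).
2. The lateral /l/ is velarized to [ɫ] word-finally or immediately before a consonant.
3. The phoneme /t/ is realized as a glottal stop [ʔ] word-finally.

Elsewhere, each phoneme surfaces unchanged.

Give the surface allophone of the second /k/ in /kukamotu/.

[k]

/k/ (between /u/ and /a/) fails the environment for rule 1, so it stays [k].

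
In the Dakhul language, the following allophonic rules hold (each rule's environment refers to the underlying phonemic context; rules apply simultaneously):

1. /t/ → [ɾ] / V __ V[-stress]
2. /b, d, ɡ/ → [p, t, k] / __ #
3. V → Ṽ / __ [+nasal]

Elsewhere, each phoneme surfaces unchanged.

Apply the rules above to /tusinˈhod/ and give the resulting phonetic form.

[tusĩnˈhot]

/t/ — word-initial; rule 1 does not apply here → [t].
/u/ (between /t/ and /s/) is in the target of rule 3 but the environment (before a nasal consonant) is not met → [u].
/s/ (between /u/ and /i/) is unaffected → [s].
/i/ meets the environment for rule 3 (before a nasal consonant) → [ĩ].
/n/ — not in any rule's target class → [n].
/h/ stays [h].
/o/ (between /h/ and /d/) fails the environment for rule 3, so it stays [o].
/d/ — word-final, word-finally — surfaces as [t] (rule 2).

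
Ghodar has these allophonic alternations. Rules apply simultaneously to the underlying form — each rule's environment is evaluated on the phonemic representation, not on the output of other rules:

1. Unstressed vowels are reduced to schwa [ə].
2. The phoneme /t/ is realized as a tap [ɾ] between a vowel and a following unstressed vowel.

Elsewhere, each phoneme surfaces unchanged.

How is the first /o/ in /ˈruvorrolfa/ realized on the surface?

/o/ (between /v/ and /r/) occurs in an unstressed syllable → [ə] by rule 1.

[ə]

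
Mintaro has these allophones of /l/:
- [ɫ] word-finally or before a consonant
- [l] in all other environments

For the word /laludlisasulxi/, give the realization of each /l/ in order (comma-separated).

Occurrence 1 (position 1): no conditioning environment matches → elsewhere allophone [l].
Occurrence 2 (position 3): no conditioning environment matches → elsewhere allophone [l].
Occurrence 3 (position 6): no conditioning environment matches → elsewhere allophone [l].
Occurrence 4 (position 12): word-finally or before a consonant → [ɫ].

[l], [l], [l], [ɫ]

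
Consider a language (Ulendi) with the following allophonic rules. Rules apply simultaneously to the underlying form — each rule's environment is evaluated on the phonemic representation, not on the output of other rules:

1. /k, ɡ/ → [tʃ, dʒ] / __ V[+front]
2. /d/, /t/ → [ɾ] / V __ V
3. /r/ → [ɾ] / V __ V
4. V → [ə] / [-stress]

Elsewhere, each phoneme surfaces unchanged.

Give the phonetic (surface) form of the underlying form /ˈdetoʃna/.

/d/ (word-initial) is in the target of rule 2 but the environment (between two vowels) is not met → [d].
/e/ (between /d/ and /t/) is in the target of rule 4 but the environment (in an unstressed syllable) is not met → [e].
/t/ — between /e/ and /o/, between two vowels — surfaces as [ɾ] (rule 2).
/o/ meets the environment for rule 4 (in an unstressed syllable) → [ə].
/ʃ/ — not in any rule's target class → [ʃ].
/n/ — not in any rule's target class → [n].
/a/ meets the environment for rule 4 (in an unstressed syllable) → [ə].

[ˈdeɾəʃnə]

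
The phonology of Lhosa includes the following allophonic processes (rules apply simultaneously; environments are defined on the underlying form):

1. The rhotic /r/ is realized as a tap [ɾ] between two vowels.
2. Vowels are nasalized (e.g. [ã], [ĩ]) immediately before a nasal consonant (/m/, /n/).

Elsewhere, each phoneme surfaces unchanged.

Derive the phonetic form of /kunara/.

[kũnaɾa]

/k/ (word-initial) is unaffected → [k].
/u/ meets the environment for rule 2 (before a nasal consonant) → [ũ].
/n/ stays [n].
/a/ — between /n/ and /r/; rule 2 does not apply here → [a].
/r/ (between /a/ and /a/): between two vowels, so rule 1 applies → [ɾ].
/a/ (word-final) fails the environment for rule 2, so it stays [a].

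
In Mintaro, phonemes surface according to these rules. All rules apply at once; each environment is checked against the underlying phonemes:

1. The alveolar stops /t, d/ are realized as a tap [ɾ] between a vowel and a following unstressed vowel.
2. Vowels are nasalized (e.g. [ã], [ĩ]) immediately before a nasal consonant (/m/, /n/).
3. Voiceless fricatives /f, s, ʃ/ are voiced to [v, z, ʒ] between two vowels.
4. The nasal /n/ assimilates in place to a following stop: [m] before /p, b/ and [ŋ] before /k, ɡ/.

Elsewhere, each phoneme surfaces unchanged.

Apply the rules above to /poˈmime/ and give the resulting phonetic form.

/p/ (word-initial) is unaffected → [p].
/o/ meets the environment for rule 2 (before a nasal consonant) → [õ].
/m/ stays [m].
/i/ (between /m/ and /m/) occurs before a nasal consonant → [ĩ] by rule 2.
/m/ — not in any rule's target class → [m].
/e/ — word-final; rule 2 does not apply here → [e].

[põˈmĩme]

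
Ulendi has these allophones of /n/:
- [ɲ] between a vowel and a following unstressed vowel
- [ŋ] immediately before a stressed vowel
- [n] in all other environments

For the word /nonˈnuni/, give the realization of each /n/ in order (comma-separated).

[n], [n], [ŋ], [ɲ]

Occurrence 1 (position 1): no conditioning environment matches → elsewhere allophone [n].
Occurrence 2 (position 3): no conditioning environment matches → elsewhere allophone [n].
Occurrence 3 (position 4): immediately before a stressed vowel → [ŋ].
Occurrence 4 (position 6): between a vowel and a following unstressed vowel → [ɲ].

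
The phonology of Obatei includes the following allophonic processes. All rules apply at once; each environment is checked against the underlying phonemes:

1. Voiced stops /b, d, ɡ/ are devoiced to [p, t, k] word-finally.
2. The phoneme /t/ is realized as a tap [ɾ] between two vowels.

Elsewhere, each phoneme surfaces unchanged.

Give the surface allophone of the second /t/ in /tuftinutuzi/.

/t/ (between /f/ and /i/): rule 2 targets it, but not between two vowels → unchanged [t].

[t]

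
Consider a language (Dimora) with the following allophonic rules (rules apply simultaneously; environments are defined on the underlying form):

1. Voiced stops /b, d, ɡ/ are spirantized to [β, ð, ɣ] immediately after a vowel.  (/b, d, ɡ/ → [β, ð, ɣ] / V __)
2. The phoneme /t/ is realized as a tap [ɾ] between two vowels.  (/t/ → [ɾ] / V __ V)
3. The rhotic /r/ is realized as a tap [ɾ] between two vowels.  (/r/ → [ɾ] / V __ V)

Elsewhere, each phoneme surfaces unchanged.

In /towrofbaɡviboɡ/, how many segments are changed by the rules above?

3

Segments that undergo a rule: /ɡ/ → [ɣ] (rule 1); /b/ → [β] (rule 1); /ɡ/ → [ɣ] (rule 1).
All other segments surface unchanged.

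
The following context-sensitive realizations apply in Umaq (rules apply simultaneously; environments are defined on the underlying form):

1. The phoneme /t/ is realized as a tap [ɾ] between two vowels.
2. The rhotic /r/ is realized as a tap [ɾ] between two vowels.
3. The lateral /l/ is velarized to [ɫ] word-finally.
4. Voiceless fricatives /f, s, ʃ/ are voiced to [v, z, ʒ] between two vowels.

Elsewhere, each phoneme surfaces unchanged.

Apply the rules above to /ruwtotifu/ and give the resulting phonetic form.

/r/ (word-initial) is in the target of rule 2 but the environment (between two vowels) is not met → [r].
/t/ (between /w/ and /o/): rule 1 targets it, but not between two vowels → unchanged [t].
/t/ — between /o/ and /i/, between two vowels — surfaces as [ɾ] (rule 1).
/f/ (between /i/ and /u/): between two vowels, so rule 4 applies → [v].

[ruwtoɾivu]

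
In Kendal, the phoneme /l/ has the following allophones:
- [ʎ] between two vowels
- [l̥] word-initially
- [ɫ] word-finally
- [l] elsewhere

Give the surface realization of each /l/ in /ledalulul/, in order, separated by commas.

Occurrence 1 (position 1): word-initially → [l̥].
Occurrence 2 (position 5): between two vowels → [ʎ].
Occurrence 3 (position 7): between two vowels → [ʎ].
Occurrence 4 (position 9): word-finally → [ɫ].

[l̥], [ʎ], [ʎ], [ɫ]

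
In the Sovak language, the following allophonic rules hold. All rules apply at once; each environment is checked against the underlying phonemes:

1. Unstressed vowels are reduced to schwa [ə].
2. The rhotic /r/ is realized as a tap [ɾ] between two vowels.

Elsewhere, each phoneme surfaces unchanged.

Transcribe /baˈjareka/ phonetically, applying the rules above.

[bəˈjaɾəkə]

/b/ stays [b].
/a/ (between /b/ and /j/) occurs in an unstressed syllable → [ə] by rule 1.
/j/ stays [j].
/a/ (between /j/ and /r/) fails the environment for rule 1, so it stays [a].
Rule 2 applies to /r/ (between /a/ and /e/: between two vowels) → [ɾ].
Rule 1 applies to /e/ (between /r/ and /k/: in an unstressed syllable) → [ə].
/k/ — not in any rule's target class → [k].
/a/ — word-final, in an unstressed syllable — surfaces as [ə] (rule 1).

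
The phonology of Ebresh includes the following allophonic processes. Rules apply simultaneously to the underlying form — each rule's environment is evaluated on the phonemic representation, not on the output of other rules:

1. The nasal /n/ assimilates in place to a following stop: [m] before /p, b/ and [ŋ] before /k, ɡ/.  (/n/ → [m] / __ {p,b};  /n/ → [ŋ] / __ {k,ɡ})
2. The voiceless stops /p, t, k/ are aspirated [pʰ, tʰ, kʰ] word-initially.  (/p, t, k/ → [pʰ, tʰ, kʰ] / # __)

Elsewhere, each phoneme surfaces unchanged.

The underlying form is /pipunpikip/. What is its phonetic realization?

Rule 2 applies to /p/ (word-initial: word-initially) → [pʰ].
/p/ (between /i/ and /u/): rule 2 targets it, but not word-initially → unchanged [p].
/n/ (between /u/ and /p/) occurs before a labial or velar stop → [m] by rule 1.
/p/ — between /n/ and /i/; rule 2 does not apply here → [p].
/k/ (between /i/ and /i/) is in the target of rule 2 but the environment (word-initially) is not met → [k].
/p/ (word-final) fails the environment for rule 2, so it stays [p].

[pʰipumpikip]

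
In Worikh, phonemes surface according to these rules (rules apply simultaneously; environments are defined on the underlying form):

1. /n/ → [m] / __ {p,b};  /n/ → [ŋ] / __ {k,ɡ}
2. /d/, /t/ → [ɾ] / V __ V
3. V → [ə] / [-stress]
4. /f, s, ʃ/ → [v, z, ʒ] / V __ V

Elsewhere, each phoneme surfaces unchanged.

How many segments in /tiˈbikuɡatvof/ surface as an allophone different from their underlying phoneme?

Segments that undergo a rule: /i/ → [ə] (rule 3); /u/ → [ə] (rule 3); /a/ → [ə] (rule 3); /o/ → [ə] (rule 3).
All other segments surface unchanged.

4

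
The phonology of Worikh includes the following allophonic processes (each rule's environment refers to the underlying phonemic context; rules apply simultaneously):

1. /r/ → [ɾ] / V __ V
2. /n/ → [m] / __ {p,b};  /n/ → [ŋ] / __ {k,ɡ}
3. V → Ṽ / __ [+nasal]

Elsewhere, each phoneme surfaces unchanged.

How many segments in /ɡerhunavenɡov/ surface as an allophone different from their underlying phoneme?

Segments that undergo a rule: /u/ → [ũ] (rule 3); /e/ → [ẽ] (rule 3); /n/ → [ŋ] (rule 2).
All other segments surface unchanged.

3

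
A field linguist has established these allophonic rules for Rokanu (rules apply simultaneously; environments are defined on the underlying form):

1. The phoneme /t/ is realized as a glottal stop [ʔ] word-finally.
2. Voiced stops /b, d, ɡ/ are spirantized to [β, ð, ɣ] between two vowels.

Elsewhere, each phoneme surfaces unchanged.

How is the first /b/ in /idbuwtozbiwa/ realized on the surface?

/b/ (between /d/ and /u/) is in the target of rule 2 but the environment (between two vowels) is not met → [b].

[b]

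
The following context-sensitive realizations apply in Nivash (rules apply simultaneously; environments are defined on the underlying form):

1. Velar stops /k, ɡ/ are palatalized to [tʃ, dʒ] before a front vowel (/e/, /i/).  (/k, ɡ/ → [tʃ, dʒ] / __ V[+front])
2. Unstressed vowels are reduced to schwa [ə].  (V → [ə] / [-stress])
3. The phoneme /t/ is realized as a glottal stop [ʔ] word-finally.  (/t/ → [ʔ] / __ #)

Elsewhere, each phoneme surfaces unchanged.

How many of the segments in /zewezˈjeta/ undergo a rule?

3

Segments that undergo a rule: /e/ → [ə] (rule 2); /e/ → [ə] (rule 2); /a/ → [ə] (rule 2).
All other segments surface unchanged.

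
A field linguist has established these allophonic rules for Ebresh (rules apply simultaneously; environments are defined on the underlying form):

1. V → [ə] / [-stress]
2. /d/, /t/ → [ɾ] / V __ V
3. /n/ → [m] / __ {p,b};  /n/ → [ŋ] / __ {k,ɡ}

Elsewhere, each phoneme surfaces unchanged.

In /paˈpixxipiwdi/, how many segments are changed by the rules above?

4

Segments that undergo a rule: /a/ → [ə] (rule 1); /i/ → [ə] (rule 1); /i/ → [ə] (rule 1); /i/ → [ə] (rule 1).
All other segments surface unchanged.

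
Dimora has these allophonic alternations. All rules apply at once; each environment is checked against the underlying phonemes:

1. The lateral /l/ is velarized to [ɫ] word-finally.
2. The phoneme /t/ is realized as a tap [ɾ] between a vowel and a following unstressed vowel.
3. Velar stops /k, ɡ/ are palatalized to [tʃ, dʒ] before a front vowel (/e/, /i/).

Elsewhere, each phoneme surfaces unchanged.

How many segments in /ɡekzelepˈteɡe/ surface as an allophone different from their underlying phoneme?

Segments that undergo a rule: /ɡ/ → [dʒ] (rule 3); /ɡ/ → [dʒ] (rule 3).
All other segments surface unchanged.

2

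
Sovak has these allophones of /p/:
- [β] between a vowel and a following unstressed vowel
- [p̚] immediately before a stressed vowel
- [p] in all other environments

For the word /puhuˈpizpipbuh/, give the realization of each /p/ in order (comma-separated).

[p], [p̚], [p], [p]

Occurrence 1 (position 1): no conditioning environment matches → elsewhere allophone [p].
Occurrence 2 (position 5): immediately before a stressed vowel → [p̚].
Occurrence 3 (position 8): no conditioning environment matches → elsewhere allophone [p].
Occurrence 4 (position 10): no conditioning environment matches → elsewhere allophone [p].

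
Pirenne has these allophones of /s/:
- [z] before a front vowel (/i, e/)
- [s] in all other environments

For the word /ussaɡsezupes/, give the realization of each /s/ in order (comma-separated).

Occurrence 1 (position 2): no conditioning environment matches → elsewhere allophone [s].
Occurrence 2 (position 3): no conditioning environment matches → elsewhere allophone [s].
Occurrence 3 (position 6): before a front vowel (/i, e/) → [z].
Occurrence 4 (position 12): no conditioning environment matches → elsewhere allophone [s].

[s], [s], [z], [s]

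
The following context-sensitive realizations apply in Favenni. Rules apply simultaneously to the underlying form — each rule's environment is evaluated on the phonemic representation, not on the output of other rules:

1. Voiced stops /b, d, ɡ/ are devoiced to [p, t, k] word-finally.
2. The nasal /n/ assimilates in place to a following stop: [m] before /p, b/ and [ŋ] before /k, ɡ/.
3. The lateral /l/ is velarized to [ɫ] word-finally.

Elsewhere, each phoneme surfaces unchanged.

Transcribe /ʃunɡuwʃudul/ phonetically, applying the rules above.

/n/ meets the environment for rule 2 (before a labial or velar stop) → [ŋ].
/ɡ/ (between /n/ and /u/): rule 1 targets it, but not word-finally → unchanged [ɡ].
/d/ (between /u/ and /u/) fails the environment for rule 1, so it stays [d].
/l/ (word-final): word-finally, so rule 3 applies → [ɫ].

[ʃuŋɡuwʃuduɫ]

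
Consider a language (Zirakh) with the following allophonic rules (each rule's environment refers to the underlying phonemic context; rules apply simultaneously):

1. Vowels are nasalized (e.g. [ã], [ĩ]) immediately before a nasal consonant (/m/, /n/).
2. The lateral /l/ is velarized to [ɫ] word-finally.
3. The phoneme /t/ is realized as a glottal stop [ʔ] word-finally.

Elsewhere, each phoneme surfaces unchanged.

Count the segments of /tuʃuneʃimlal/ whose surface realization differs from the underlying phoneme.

Segments that undergo a rule: /u/ → [ũ] (rule 1); /i/ → [ĩ] (rule 1); /l/ → [ɫ] (rule 2).
All other segments surface unchanged.

3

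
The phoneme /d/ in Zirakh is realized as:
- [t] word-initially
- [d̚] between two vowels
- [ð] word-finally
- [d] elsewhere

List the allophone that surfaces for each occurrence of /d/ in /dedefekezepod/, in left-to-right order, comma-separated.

[t], [d̚], [ð]

Occurrence 1 (position 1): word-initially → [t].
Occurrence 2 (position 3): between two vowels → [d̚].
Occurrence 3 (position 13): word-finally → [ð].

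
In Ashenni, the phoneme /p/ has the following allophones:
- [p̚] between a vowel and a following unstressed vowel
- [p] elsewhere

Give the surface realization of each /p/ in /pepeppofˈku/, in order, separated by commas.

Occurrence 1 (position 1): no conditioning environment matches → elsewhere allophone [p].
Occurrence 2 (position 3): between a vowel and a following unstressed vowel → [p̚].
Occurrence 3 (position 5): no conditioning environment matches → elsewhere allophone [p].
Occurrence 4 (position 6): no conditioning environment matches → elsewhere allophone [p].

[p], [p̚], [p], [p]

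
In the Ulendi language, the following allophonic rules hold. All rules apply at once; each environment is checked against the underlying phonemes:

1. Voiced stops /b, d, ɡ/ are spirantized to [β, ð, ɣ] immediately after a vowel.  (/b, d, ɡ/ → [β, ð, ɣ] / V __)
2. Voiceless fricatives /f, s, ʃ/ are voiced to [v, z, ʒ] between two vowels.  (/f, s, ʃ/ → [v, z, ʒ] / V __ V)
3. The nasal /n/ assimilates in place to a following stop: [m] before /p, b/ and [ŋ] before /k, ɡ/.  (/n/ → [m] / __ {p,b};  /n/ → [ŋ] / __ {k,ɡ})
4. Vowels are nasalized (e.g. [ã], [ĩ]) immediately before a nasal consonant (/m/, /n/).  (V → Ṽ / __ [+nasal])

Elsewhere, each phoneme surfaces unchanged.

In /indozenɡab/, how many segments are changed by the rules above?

4

Segments that undergo a rule: /i/ → [ĩ] (rule 4); /e/ → [ẽ] (rule 4); /n/ → [ŋ] (rule 3); /b/ → [β] (rule 1).
All other segments surface unchanged.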